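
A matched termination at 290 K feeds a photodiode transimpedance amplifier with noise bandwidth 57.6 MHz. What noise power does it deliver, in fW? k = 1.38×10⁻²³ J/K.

231 fW

P_n = kTB = 1.38×10⁻²³ × 290 × 5.76×10⁷ = 2.31×10⁻¹³ W = 231 fW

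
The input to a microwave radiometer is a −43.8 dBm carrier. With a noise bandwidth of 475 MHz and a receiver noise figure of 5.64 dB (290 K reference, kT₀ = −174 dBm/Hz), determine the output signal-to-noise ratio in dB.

37.8 dB

Noise floor: N = −174 + 10 log₁₀(B) + NF
10 log₁₀(4.75×10⁸) = 86.77 dB
N = −174 + 86.77 + 5.64 = −81.59 dBm
SNR = P_sig − N = −43.8 − (−81.59) = 37.79 dB → 37.8 dB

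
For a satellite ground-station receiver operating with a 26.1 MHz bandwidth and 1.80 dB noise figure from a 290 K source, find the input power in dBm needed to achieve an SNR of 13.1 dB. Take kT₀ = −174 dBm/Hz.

Sensitivity = −174 + 10 log₁₀(B) + NF + SNR_min
= −174 + 74.17 + 1.80 + 13.1
= −84.93 dBm → −84.9 dBm

−84.9 dBm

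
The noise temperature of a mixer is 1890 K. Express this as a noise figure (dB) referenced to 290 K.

8.76 dB

F = 1 + T_e/T₀ = 1 + 1890/290 = 7.51724
NF = 10 log₁₀(7.51724) = 8.76 dB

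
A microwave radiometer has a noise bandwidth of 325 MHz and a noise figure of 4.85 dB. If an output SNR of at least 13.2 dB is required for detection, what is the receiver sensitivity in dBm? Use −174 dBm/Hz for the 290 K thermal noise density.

−70.8 dBm

Sensitivity = −174 + 10 log₁₀(B) + NF + SNR_min
= −174 + 85.12 + 4.85 + 13.2
= −70.83 dBm → −70.8 dBm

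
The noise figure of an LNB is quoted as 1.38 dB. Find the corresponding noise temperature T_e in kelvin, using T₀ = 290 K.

108 K

F = 10^(1.38/10) = 1.37404
T_e = (F − 1)·T₀ = (1.37404 − 1) × 290 = 108 K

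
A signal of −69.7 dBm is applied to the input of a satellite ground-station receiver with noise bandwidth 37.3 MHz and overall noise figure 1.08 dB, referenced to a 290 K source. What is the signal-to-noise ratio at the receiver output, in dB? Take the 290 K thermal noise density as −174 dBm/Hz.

Noise floor: N = −174 + 10 log₁₀(B) + NF
10 log₁₀(3.73×10⁷) = 75.72 dB
N = −174 + 75.72 + 1.08 = −97.20 dBm
SNR = P_sig − N = −69.7 − (−97.20) = 27.50 dB → 27.5 dB

27.5 dB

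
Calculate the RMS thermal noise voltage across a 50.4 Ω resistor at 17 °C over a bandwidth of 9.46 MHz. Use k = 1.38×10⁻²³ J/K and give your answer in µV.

T = 17 °C + 273.15 = 290.15 K
V_n = √(4kTRB)
4kTRB = 4 × 1.38×10⁻²³ × 290.15 × 5.04×10¹ × 9.46×10⁶ = 7.64×10⁻¹² V²
V_n = √(7.64×10⁻¹²) = 2.76×10⁻⁶ V = 2.76 µV

2.76 µV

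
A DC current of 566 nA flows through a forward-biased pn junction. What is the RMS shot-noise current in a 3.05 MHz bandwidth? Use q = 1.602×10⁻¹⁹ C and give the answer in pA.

I_n = √(2qI·B)
2qI·B = 2 × 1.602×10⁻¹⁹ × 5.66×10⁻⁷ × 3.05×10⁶ = 5.53×10⁻¹⁹ A²
I_n = √(5.53×10⁻¹⁹) = 7.44×10⁻¹⁰ A = 744 pA

744 pA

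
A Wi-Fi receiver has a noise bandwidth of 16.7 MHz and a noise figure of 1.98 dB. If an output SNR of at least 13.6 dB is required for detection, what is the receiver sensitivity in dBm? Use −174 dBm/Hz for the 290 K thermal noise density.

Sensitivity = −174 + 10 log₁₀(B) + NF + SNR_min
= −174 + 72.23 + 1.98 + 13.6
= −86.19 dBm → −86.2 dBm

−86.2 dBm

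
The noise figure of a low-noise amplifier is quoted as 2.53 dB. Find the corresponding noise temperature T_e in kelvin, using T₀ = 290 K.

F = 10^(2.53/10) = 1.79061
T_e = (F − 1)·T₀ = (1.79061 − 1) × 290 = 229 K

229 K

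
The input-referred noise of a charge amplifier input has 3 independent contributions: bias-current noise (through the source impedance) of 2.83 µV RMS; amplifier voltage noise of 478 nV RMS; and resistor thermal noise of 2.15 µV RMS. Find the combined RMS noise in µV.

3.59 µV

Uncorrelated sources add in power (mean-square): V_tot = √(ΣV_i²)
V_tot = √[(2.83×10⁻⁶)² + (4.78×10⁻⁷)² + (2.15×10⁻⁶)²] = 3.59×10⁻⁶ V = 3.59 µV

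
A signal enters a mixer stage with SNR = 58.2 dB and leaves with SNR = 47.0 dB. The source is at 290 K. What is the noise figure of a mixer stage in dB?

11.2 dB

NF (dB) = SNR_in(dB) − SNR_out(dB) when the source is at T₀
NF = 58.2 − 47.0 = 11.2 dB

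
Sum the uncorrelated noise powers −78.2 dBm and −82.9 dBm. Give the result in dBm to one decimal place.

Convert to linear, add, convert back:
P₁ = 1.51×10⁻¹¹ W, P₂ = 5.13×10⁻¹² W
P_tot = 2.03×10⁻¹¹ W → 10 log₁₀(P_tot / 10⁻³) = −76.9 dBm

−76.9 dBm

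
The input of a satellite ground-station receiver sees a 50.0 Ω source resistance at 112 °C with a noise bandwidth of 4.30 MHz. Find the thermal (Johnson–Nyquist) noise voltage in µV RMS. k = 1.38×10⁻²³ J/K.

2.14 µV

T = 112 °C + 273.15 = 385.15 K
V_n = √(4kTRB)
4kTRB = 4 × 1.38×10⁻²³ × 385.15 × 5.00×10¹ × 4.30×10⁶ = 4.57×10⁻¹² V²
V_n = √(4.57×10⁻¹²) = 2.14×10⁻⁶ V = 2.14 µV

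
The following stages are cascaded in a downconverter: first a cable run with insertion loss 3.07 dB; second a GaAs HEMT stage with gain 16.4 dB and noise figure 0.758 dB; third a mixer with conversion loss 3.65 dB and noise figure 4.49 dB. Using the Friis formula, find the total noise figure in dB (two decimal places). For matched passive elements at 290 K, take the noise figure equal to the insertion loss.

3.98 dB

Convert to linear (a loss of L dB is a gain of −L dB): F_i = 10^(NF_i/10), G_i = 10^(G_i,dB/10)
  Stage 1: F_1 = 10^(3.07/10) = 2.028, G_1 = 10^(−3.07/10) = 0.4932
  Stage 2: F_2 = 10^(0.758/10) = 1.191, G_2 = 10^(16.4/10) = 43.65
  Stage 3: F_3 = 10^(4.49/10) = 2.812, G_3 = 10^(−3.65/10) = 0.4315
Friis cascade:
  F = 2.028 + (1.191 − 1)/0.4932 + (2.812 − 1)/21.53 = 2.499
NF = 10 log₁₀(2.499) = 3.98 dB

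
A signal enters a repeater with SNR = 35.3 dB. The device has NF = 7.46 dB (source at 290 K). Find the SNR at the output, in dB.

27.84 dB

By definition F = SNR_in/SNR_out, so in dB: SNR_out = SNR_in − NF
SNR_out = 35.3 − 7.46 = 27.84 dB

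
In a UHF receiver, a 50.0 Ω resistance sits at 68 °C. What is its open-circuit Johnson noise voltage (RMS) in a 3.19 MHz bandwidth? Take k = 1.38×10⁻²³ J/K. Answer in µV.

1.73 µV

T = 68 °C + 273.15 = 341.15 K
V_n = √(4kTRB)
4kTRB = 4 × 1.38×10⁻²³ × 341.15 × 5.00×10¹ × 3.19×10⁶ = 3.00×10⁻¹² V²
V_n = √(3.00×10⁻¹²) = 1.73×10⁻⁶ V = 1.73 µV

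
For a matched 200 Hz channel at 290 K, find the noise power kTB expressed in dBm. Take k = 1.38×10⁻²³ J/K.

−151.0 dBm

P_n = kTB = 1.38×10⁻²³ × 290 × 2.00×10² = 8.00×10⁻¹⁹ W
In dBm: 10 log₁₀(8.00×10⁻¹⁹ / 10⁻³) = −151.0 dBm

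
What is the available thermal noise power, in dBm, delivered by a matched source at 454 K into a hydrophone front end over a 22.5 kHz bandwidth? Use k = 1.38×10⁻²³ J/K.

−128.5 dBm

P_n = kTB = 1.38×10⁻²³ × 454 × 2.25×10⁴ = 1.41×10⁻¹⁶ W
In dBm: 10 log₁₀(1.41×10⁻¹⁶ / 10⁻³) = −128.5 dBm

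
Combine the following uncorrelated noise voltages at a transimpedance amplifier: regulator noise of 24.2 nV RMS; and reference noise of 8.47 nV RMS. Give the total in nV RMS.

Uncorrelated sources add in power (mean-square): V_tot = √(ΣV_i²)
V_tot = √[(2.42×10⁻⁸)² + (8.47×10⁻⁹)²] = 2.56×10⁻⁸ V = 25.6 nV

25.6 nV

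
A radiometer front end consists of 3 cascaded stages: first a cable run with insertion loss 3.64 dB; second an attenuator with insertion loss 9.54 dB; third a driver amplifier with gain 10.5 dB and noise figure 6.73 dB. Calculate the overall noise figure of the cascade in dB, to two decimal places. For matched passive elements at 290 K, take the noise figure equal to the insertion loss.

Convert to linear (a loss of L dB is a gain of −L dB): F_i = 10^(NF_i/10), G_i = 10^(G_i,dB/10)
  Stage 1: F_1 = 10^(3.64/10) = 2.312, G_1 = 10^(−3.64/10) = 0.4325
  Stage 2: F_2 = 10^(9.54/10) = 8.995, G_2 = 10^(−9.54/10) = 0.1112
  Stage 3: F_3 = 10^(6.73/10) = 4.710, G_3 = 10^(10.5/10) = 11.22
Friis cascade:
  F = 2.312 + (8.995 − 1)/0.4325 + (4.710 − 1)/0.04808 = 97.95
NF = 10 log₁₀(97.95) = 19.91 dB

19.91 dB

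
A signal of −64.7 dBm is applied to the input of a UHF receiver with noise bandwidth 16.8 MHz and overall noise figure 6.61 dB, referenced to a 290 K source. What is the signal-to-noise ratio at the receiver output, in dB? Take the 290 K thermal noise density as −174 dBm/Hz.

Noise floor: N = −174 + 10 log₁₀(B) + NF
10 log₁₀(1.68×10⁷) = 72.25 dB
N = −174 + 72.25 + 6.61 = −95.14 dBm
SNR = P_sig − N = −64.7 − (−95.14) = 30.44 dB → 30.4 dB

30.4 dB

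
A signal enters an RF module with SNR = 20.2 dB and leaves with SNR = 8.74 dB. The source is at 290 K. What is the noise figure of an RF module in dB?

11.46 dB

NF (dB) = SNR_in(dB) − SNR_out(dB) when the source is at T₀
NF = 20.2 − 8.74 = 11.46 dB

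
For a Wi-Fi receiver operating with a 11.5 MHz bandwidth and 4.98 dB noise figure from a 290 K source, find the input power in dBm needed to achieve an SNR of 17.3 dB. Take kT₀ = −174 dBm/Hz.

−81.1 dBm

Sensitivity = −174 + 10 log₁₀(B) + NF + SNR_min
= −174 + 70.61 + 4.98 + 17.3
= −81.11 dBm → −81.1 dBm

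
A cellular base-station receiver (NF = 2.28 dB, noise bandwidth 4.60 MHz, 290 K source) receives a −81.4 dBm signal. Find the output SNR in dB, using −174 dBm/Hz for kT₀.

23.7 dB

Noise floor: N = −174 + 10 log₁₀(B) + NF
10 log₁₀(4.60×10⁶) = 66.63 dB
N = −174 + 66.63 + 2.28 = −105.09 dBm
SNR = P_sig − N = −81.4 − (−105.09) = 23.69 dB → 23.7 dB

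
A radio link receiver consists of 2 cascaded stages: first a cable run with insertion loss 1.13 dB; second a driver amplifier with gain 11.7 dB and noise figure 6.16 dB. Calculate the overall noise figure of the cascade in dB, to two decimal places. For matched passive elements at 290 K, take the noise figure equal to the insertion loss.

7.29 dB

Convert to linear (a loss of L dB is a gain of −L dB): F_i = 10^(NF_i/10), G_i = 10^(G_i,dB/10)
  Stage 1: F_1 = 10^(1.13/10) = 1.297, G_1 = 10^(−1.13/10) = 0.7709
  Stage 2: F_2 = 10^(6.16/10) = 4.130, G_2 = 10^(11.7/10) = 14.79
Friis cascade:
  F = 1.297 + (4.130 − 1)/0.7709 = 5.358
NF = 10 log₁₀(5.358) = 7.29 dB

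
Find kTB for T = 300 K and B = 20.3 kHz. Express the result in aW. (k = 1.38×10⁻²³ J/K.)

P_n = kTB = 1.38×10⁻²³ × 300 × 2.03×10⁴ = 8.40×10⁻¹⁷ W = 84.0 aW

84.0 aW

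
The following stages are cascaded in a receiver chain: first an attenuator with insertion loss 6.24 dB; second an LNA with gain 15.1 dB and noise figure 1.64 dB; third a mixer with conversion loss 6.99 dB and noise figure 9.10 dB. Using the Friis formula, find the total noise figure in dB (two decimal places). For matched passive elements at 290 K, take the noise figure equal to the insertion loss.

8.49 dB

Convert to linear (a loss of L dB is a gain of −L dB): F_i = 10^(NF_i/10), G_i = 10^(G_i,dB/10)
  Stage 1: F_1 = 10^(6.24/10) = 4.207, G_1 = 10^(−6.24/10) = 0.2377
  Stage 2: F_2 = 10^(1.64/10) = 1.459, G_2 = 10^(15.1/10) = 32.36
  Stage 3: F_3 = 10^(9.10/10) = 8.128, G_3 = 10^(−6.99/10) = 0.2000
Friis cascade:
  F = 4.207 + (1.459 − 1)/0.2377 + (8.128 − 1)/7.691 = 7.064
NF = 10 log₁₀(7.064) = 8.49 dB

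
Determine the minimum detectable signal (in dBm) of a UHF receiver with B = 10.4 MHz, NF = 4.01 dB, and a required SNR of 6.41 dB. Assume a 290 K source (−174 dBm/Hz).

Sensitivity = −174 + 10 log₁₀(B) + NF + SNR_min
= −174 + 70.17 + 4.01 + 6.41
= −93.41 dBm → −93.4 dBm

−93.4 dBm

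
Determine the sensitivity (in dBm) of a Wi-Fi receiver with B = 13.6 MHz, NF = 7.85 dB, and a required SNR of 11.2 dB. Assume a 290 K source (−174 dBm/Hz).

Sensitivity = −174 + 10 log₁₀(B) + NF + SNR_min
= −174 + 71.34 + 7.85 + 11.2
= −83.61 dBm → −83.6 dBm

−83.6 dBm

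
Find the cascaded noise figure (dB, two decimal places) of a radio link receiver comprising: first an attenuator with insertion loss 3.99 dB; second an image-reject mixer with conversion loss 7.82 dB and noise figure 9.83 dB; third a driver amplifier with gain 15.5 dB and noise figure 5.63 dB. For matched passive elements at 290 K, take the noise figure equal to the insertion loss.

18.09 dB

Convert to linear (a loss of L dB is a gain of −L dB): F_i = 10^(NF_i/10), G_i = 10^(G_i,dB/10)
  Stage 1: F_1 = 10^(3.99/10) = 2.506, G_1 = 10^(−3.99/10) = 0.3990
  Stage 2: F_2 = 10^(9.83/10) = 9.616, G_2 = 10^(−7.82/10) = 0.1652
  Stage 3: F_3 = 10^(5.63/10) = 3.656, G_3 = 10^(15.5/10) = 35.48
Friis cascade:
  F = 2.506 + (9.616 − 1)/0.3990 + (3.656 − 1)/0.06592 = 64.39
NF = 10 log₁₀(64.39) = 18.09 dB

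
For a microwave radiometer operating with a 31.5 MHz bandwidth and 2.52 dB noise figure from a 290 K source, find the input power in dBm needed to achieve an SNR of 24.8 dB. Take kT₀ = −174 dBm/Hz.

Sensitivity = −174 + 10 log₁₀(B) + NF + SNR_min
= −174 + 74.98 + 2.52 + 24.8
= −71.70 dBm → −71.7 dBm

−71.7 dBm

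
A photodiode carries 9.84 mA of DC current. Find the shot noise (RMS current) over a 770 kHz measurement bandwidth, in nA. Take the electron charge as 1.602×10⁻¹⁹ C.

I_n = √(2qI·B)
2qI·B = 2 × 1.602×10⁻¹⁹ × 9.84×10⁻³ × 7.70×10⁵ = 2.43×10⁻¹⁵ A²
I_n = √(2.43×10⁻¹⁵) = 4.93×10⁻⁸ A = 49.3 nA

49.3 nA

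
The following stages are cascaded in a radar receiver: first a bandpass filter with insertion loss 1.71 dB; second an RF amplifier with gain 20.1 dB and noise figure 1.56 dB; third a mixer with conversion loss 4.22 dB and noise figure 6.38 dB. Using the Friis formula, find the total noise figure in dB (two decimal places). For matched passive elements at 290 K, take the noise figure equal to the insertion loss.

Convert to linear (a loss of L dB is a gain of −L dB): F_i = 10^(NF_i/10), G_i = 10^(G_i,dB/10)
  Stage 1: F_1 = 10^(1.71/10) = 1.483, G_1 = 10^(−1.71/10) = 0.6745
  Stage 2: F_2 = 10^(1.56/10) = 1.432, G_2 = 10^(20.1/10) = 102.3
  Stage 3: F_3 = 10^(6.38/10) = 4.345, G_3 = 10^(−4.22/10) = 0.3784
Friis cascade:
  F = 1.483 + (1.432 − 1)/0.6745 + (4.345 − 1)/69.02 = 2.172
NF = 10 log₁₀(2.172) = 3.37 dB

3.37 dB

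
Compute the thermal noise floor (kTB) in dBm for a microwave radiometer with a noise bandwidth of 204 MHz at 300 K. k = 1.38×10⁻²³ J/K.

−90.7 dBm

P_n = kTB = 1.38×10⁻²³ × 300 × 2.04×10⁸ = 8.45×10⁻¹³ W
In dBm: 10 log₁₀(8.45×10⁻¹³ / 10⁻³) = −90.7 dBm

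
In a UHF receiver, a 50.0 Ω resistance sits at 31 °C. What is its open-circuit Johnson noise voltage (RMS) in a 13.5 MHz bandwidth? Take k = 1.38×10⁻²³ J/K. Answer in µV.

T = 31 °C + 273.15 = 304.15 K
V_n = √(4kTRB)
4kTRB = 4 × 1.38×10⁻²³ × 304.15 × 5.00×10¹ × 1.35×10⁷ = 1.13×10⁻¹¹ V²
V_n = √(1.13×10⁻¹¹) = 3.37×10⁻⁶ V = 3.37 µV

3.37 µV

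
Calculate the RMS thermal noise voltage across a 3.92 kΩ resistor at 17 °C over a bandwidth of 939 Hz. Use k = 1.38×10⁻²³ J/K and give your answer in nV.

243 nV

T = 17 °C + 273.15 = 290.15 K
V_n = √(4kTRB)
4kTRB = 4 × 1.38×10⁻²³ × 290.15 × 3.92×10³ × 9.39×10² = 5.90×10⁻¹⁴ V²
V_n = √(5.90×10⁻¹⁴) = 2.43×10⁻⁷ V = 243 nV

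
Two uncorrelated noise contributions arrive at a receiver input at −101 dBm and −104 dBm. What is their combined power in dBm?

Convert to linear, add, convert back:
P₁ = 7.94×10⁻¹⁴ W, P₂ = 3.98×10⁻¹⁴ W
P_tot = 1.19×10⁻¹³ W → 10 log₁₀(P_tot / 10⁻³) = −99.2 dBm

−99.2 dBm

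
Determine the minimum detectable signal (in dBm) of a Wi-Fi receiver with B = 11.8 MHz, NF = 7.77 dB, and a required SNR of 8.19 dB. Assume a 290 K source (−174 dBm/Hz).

−87.3 dBm

Sensitivity = −174 + 10 log₁₀(B) + NF + SNR_min
= −174 + 70.72 + 7.77 + 8.19
= −87.32 dBm → −87.3 dBm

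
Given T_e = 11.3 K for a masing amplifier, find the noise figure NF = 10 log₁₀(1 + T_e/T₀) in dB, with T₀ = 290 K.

F = 1 + T_e/T₀ = 1 + 11.3/290 = 1.03897
NF = 10 log₁₀(1.03897) = 0.166 dB

0.166 dB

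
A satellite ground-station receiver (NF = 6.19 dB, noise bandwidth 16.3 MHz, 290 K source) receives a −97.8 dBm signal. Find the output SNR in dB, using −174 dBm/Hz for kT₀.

−2.1 dB

Noise floor: N = −174 + 10 log₁₀(B) + NF
10 log₁₀(1.63×10⁷) = 72.12 dB
N = −174 + 72.12 + 6.19 = −95.69 dBm
SNR = P_sig − N = −97.8 − (−95.69) = −2.11 dB → −2.1 dB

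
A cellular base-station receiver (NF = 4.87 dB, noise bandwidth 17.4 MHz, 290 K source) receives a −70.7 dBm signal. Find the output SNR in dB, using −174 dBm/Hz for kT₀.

Noise floor: N = −174 + 10 log₁₀(B) + NF
10 log₁₀(1.74×10⁷) = 72.41 dB
N = −174 + 72.41 + 4.87 = −96.72 dBm
SNR = P_sig − N = −70.7 − (−96.72) = 26.02 dB → 26.0 dB

26.0 dB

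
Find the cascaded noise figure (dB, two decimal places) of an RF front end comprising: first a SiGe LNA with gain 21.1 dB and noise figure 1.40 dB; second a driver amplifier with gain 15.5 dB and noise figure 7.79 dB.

1.52 dB

Convert to linear (a loss of L dB is a gain of −L dB): F_i = 10^(NF_i/10), G_i = 10^(G_i,dB/10)
  Stage 1: F_1 = 10^(1.40/10) = 1.380, G_1 = 10^(21.1/10) = 128.8
  Stage 2: F_2 = 10^(7.79/10) = 6.012, G_2 = 10^(15.5/10) = 35.48
Friis cascade:
  F = 1.380 + (6.012 − 1)/128.8 = 1.419
NF = 10 log₁₀(1.419) = 1.52 dB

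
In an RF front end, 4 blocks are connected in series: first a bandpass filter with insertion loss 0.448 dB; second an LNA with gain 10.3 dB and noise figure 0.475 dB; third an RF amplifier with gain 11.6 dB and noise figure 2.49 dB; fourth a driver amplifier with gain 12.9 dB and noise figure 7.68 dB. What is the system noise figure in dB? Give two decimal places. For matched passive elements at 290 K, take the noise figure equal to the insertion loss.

1.31 dB

Convert to linear (a loss of L dB is a gain of −L dB): F_i = 10^(NF_i/10), G_i = 10^(G_i,dB/10)
  Stage 1: F_1 = 10^(0.448/10) = 1.109, G_1 = 10^(−0.448/10) = 0.9020
  Stage 2: F_2 = 10^(0.475/10) = 1.116, G_2 = 10^(10.3/10) = 10.72
  Stage 3: F_3 = 10^(2.49/10) = 1.774, G_3 = 10^(11.6/10) = 14.45
  Stage 4: F_4 = 10^(7.68/10) = 5.861, G_4 = 10^(12.9/10) = 19.50
Friis cascade:
  F = 1.109 + (1.116 − 1)/0.9020 + (1.774 − 1)/9.665 + (5.861 − 1)/139.7 = 1.352
NF = 10 log₁₀(1.352) = 1.31 dB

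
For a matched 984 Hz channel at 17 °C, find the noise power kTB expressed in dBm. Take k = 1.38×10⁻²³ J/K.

−144.0 dBm

T = 17 °C + 273.15 = 290.15 K
P_n = kTB = 1.38×10⁻²³ × 290.15 × 9.84×10² = 3.94×10⁻¹⁸ W
In dBm: 10 log₁₀(3.94×10⁻¹⁸ / 10⁻³) = −144.0 dBm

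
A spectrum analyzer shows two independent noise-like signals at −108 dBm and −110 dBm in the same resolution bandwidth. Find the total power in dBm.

−105.9 dBm

Convert to linear, add, convert back:
P₁ = 1.58×10⁻¹⁴ W, P₂ = 1.00×10⁻¹⁴ W
P_tot = 2.58×10⁻¹⁴ W → 10 log₁₀(P_tot / 10⁻³) = −105.9 dBm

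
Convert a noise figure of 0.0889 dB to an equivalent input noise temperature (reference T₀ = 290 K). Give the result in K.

F = 10^(0.0889/10) = 1.02068
T_e = (F − 1)·T₀ = (1.02068 − 1) × 290 = 6.00 K

6.00 K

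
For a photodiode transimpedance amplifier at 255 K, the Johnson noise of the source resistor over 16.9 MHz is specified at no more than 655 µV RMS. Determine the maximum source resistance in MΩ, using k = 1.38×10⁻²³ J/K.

1.80 MΩ

Johnson–Nyquist: V_n = √(4kTRB) ⇒ R = V_n² / (4kTB)
4kTB = 4 × 1.38×10⁻²³ × 255 × 1.69×10⁷ = 2.38×10⁻¹³
R = (6.55×10⁻⁴)² / 2.38×10⁻¹³ = 1.80×10⁶ Ω = 1.80 MΩ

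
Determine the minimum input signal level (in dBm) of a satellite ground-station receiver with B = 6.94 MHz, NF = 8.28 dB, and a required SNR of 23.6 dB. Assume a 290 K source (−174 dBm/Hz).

−73.7 dBm

Sensitivity = −174 + 10 log₁₀(B) + NF + SNR_min
= −174 + 68.41 + 8.28 + 23.6
= −73.71 dBm → −73.7 dBm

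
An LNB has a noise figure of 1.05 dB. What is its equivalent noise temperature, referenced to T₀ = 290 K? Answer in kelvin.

F = 10^(1.05/10) = 1.2735
T_e = (F − 1)·T₀ = (1.2735 − 1) × 290 = 79.3 K

79.3 K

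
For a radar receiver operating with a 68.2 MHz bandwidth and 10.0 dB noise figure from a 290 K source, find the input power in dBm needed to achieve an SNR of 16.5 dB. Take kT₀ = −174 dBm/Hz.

Sensitivity = −174 + 10 log₁₀(B) + NF + SNR_min
= −174 + 78.34 + 10.0 + 16.5
= −69.16 dBm → −69.2 dBm

−69.2 dBm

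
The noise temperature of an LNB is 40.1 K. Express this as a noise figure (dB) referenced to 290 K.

0.562 dB

F = 1 + T_e/T₀ = 1 + 40.1/290 = 1.13828
NF = 10 log₁₀(1.13828) = 0.562 dB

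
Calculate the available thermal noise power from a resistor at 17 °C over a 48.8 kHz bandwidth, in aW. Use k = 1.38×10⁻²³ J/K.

T = 17 °C + 273.15 = 290.15 K
P_n = kTB = 1.38×10⁻²³ × 290.15 × 4.88×10⁴ = 1.95×10⁻¹⁶ W = 195 aW

195 aW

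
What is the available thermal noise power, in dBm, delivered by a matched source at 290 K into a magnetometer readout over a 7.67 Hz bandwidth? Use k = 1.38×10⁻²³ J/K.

−165.1 dBm

P_n = kTB = 1.38×10⁻²³ × 290 × 7.67×10⁰ = 3.07×10⁻²⁰ W
In dBm: 10 log₁₀(3.07×10⁻²⁰ / 10⁻³) = −165.1 dBm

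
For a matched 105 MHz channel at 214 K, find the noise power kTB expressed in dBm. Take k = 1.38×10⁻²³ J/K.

−95.1 dBm

P_n = kTB = 1.38×10⁻²³ × 214 × 1.05×10⁸ = 3.10×10⁻¹³ W
In dBm: 10 log₁₀(3.10×10⁻¹³ / 10⁻³) = −95.1 dBm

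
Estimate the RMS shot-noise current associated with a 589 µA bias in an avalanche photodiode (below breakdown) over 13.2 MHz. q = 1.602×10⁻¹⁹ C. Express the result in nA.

49.9 nA

I_n = √(2qI·B)
2qI·B = 2 × 1.602×10⁻¹⁹ × 5.89×10⁻⁴ × 1.32×10⁷ = 2.49×10⁻¹⁵ A²
I_n = √(2.49×10⁻¹⁵) = 4.99×10⁻⁸ A = 49.9 nA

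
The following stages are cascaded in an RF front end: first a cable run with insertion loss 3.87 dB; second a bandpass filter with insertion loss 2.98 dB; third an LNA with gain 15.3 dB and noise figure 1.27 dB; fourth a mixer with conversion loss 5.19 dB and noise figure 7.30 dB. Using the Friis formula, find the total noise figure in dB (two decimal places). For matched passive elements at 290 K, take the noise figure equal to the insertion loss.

Convert to linear (a loss of L dB is a gain of −L dB): F_i = 10^(NF_i/10), G_i = 10^(G_i,dB/10)
  Stage 1: F_1 = 10^(3.87/10) = 2.438, G_1 = 10^(−3.87/10) = 0.4102
  Stage 2: F_2 = 10^(2.98/10) = 1.986, G_2 = 10^(−2.98/10) = 0.5035
  Stage 3: F_3 = 10^(1.27/10) = 1.340, G_3 = 10^(15.3/10) = 33.88
  Stage 4: F_4 = 10^(7.30/10) = 5.370, G_4 = 10^(−5.19/10) = 0.3027
Friis cascade:
  F = 2.438 + (1.986 − 1)/0.4102 + (1.340 − 1)/0.2065 + (5.370 − 1)/6.998 = 7.111
NF = 10 log₁₀(7.111) = 8.52 dB

8.52 dB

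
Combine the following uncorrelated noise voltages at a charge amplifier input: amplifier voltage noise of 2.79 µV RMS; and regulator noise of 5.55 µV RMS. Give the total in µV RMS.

Uncorrelated sources add in power (mean-square): V_tot = √(ΣV_i²)
V_tot = √[(2.79×10⁻⁶)² + (5.55×10⁻⁶)²] = 6.21×10⁻⁶ V = 6.21 µV

6.21 µV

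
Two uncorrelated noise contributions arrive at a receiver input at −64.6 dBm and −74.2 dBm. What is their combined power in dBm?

Convert to linear, add, convert back:
P₁ = 3.47×10⁻¹⁰ W, P₂ = 3.80×10⁻¹¹ W
P_tot = 3.85×10⁻¹⁰ W → 10 log₁₀(P_tot / 10⁻³) = −64.1 dBm

−64.1 dBm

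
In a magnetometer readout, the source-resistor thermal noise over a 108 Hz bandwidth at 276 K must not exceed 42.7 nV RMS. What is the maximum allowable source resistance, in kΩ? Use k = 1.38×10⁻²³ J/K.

1.11 kΩ

Johnson–Nyquist: V_n = √(4kTRB) ⇒ R = V_n² / (4kTB)
4kTB = 4 × 1.38×10⁻²³ × 276 × 1.08×10² = 1.65×10⁻¹⁸
R = (4.27×10⁻⁸)² / 1.65×10⁻¹⁸ = 1.11×10³ Ω = 1.11 kΩ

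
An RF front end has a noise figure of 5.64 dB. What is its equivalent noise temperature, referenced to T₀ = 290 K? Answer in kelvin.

773 K

F = 10^(5.64/10) = 3.66438
T_e = (F − 1)·T₀ = (3.66438 − 1) × 290 = 773 K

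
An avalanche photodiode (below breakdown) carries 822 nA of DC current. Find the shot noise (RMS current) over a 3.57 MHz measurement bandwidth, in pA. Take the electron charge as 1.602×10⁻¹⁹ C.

I_n = √(2qI·B)
2qI·B = 2 × 1.602×10⁻¹⁹ × 8.22×10⁻⁷ × 3.57×10⁶ = 9.40×10⁻¹⁹ A²
I_n = √(9.40×10⁻¹⁹) = 9.70×10⁻¹⁰ A = 970 pA

970 pA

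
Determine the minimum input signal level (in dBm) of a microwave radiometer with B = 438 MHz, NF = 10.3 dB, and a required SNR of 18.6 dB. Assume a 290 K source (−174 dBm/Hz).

Sensitivity = −174 + 10 log₁₀(B) + NF + SNR_min
= −174 + 86.41 + 10.3 + 18.6
= −58.69 dBm → −58.7 dBm

−58.7 dBm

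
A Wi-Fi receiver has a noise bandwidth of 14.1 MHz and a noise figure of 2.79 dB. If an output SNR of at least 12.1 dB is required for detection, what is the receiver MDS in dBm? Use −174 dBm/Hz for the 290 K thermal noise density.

−87.6 dBm

Sensitivity = −174 + 10 log₁₀(B) + NF + SNR_min
= −174 + 71.49 + 2.79 + 12.1
= −87.62 dBm → −87.6 dBm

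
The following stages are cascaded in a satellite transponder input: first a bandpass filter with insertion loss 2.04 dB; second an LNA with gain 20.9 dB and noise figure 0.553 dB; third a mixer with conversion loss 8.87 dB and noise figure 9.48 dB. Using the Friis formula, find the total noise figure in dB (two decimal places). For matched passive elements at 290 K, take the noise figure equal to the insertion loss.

Convert to linear (a loss of L dB is a gain of −L dB): F_i = 10^(NF_i/10), G_i = 10^(G_i,dB/10)
  Stage 1: F_1 = 10^(2.04/10) = 1.600, G_1 = 10^(−2.04/10) = 0.6252
  Stage 2: F_2 = 10^(0.553/10) = 1.136, G_2 = 10^(20.9/10) = 123.0
  Stage 3: F_3 = 10^(9.48/10) = 8.872, G_3 = 10^(−8.87/10) = 0.1297
Friis cascade:
  F = 1.600 + (1.136 − 1)/0.6252 + (8.872 − 1)/76.91 = 1.919
NF = 10 log₁₀(1.919) = 2.83 dB

2.83 dB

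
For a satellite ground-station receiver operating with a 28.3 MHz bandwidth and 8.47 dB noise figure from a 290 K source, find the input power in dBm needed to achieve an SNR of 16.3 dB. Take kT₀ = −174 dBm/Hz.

−74.7 dBm

Sensitivity = −174 + 10 log₁₀(B) + NF + SNR_min
= −174 + 74.52 + 8.47 + 16.3
= −74.71 dBm → −74.7 dBm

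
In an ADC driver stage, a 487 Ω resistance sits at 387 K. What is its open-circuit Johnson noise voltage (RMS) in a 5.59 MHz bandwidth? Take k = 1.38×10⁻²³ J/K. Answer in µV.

7.63 µV

V_n = √(4kTRB)
4kTRB = 4 × 1.38×10⁻²³ × 387 × 4.87×10² × 5.59×10⁶ = 5.82×10⁻¹¹ V²
V_n = √(5.82×10⁻¹¹) = 7.63×10⁻⁶ V = 7.63 µV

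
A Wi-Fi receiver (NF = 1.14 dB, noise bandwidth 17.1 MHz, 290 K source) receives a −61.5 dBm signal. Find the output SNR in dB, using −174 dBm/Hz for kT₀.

Noise floor: N = −174 + 10 log₁₀(B) + NF
10 log₁₀(1.71×10⁷) = 72.33 dB
N = −174 + 72.33 + 1.14 = −100.53 dBm
SNR = P_sig − N = −61.5 − (−100.53) = 39.03 dB → 39.0 dB

39.0 dB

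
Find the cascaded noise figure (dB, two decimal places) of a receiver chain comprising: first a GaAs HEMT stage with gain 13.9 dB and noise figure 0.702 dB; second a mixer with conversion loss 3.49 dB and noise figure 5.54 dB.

Convert to linear (a loss of L dB is a gain of −L dB): F_i = 10^(NF_i/10), G_i = 10^(G_i,dB/10)
  Stage 1: F_1 = 10^(0.702/10) = 1.175, G_1 = 10^(13.9/10) = 24.55
  Stage 2: F_2 = 10^(5.54/10) = 3.581, G_2 = 10^(−3.49/10) = 0.4477
Friis cascade:
  F = 1.175 + (3.581 − 1)/24.55 = 1.281
NF = 10 log₁₀(1.281) = 1.07 dB

1.07 dB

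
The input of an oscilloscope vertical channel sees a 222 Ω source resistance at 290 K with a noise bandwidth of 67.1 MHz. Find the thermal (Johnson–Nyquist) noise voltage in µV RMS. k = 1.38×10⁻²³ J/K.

15.4 µV

V_n = √(4kTRB)
4kTRB = 4 × 1.38×10⁻²³ × 290 × 2.22×10² × 6.71×10⁷ = 2.38×10⁻¹⁰ V²
V_n = √(2.38×10⁻¹⁰) = 1.54×10⁻⁵ V = 15.4 µV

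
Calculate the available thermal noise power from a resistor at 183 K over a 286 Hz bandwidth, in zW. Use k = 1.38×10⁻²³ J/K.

722 zW

P_n = kTB = 1.38×10⁻²³ × 183 × 2.86×10² = 7.22×10⁻¹⁹ W = 722 zW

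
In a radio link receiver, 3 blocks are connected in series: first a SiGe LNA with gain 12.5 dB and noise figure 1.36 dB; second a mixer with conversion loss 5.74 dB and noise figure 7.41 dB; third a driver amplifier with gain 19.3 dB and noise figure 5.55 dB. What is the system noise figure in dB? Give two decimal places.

Convert to linear (a loss of L dB is a gain of −L dB): F_i = 10^(NF_i/10), G_i = 10^(G_i,dB/10)
  Stage 1: F_1 = 10^(1.36/10) = 1.368, G_1 = 10^(12.5/10) = 17.78
  Stage 2: F_2 = 10^(7.41/10) = 5.508, G_2 = 10^(−5.74/10) = 0.2667
  Stage 3: F_3 = 10^(5.55/10) = 3.589, G_3 = 10^(19.3/10) = 85.11
Friis cascade:
  F = 1.368 + (5.508 − 1)/17.78 + (3.589 − 1)/4.742 = 2.167
NF = 10 log₁₀(2.167) = 3.36 dB

3.36 dB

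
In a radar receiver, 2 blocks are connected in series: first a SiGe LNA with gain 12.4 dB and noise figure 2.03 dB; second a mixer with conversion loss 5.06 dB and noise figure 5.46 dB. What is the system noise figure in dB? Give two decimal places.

Convert to linear (a loss of L dB is a gain of −L dB): F_i = 10^(NF_i/10), G_i = 10^(G_i,dB/10)
  Stage 1: F_1 = 10^(2.03/10) = 1.596, G_1 = 10^(12.4/10) = 17.38
  Stage 2: F_2 = 10^(5.46/10) = 3.516, G_2 = 10^(−5.06/10) = 0.3119
Friis cascade:
  F = 1.596 + (3.516 − 1)/17.38 = 1.741
NF = 10 log₁₀(1.741) = 2.41 dB

2.41 dB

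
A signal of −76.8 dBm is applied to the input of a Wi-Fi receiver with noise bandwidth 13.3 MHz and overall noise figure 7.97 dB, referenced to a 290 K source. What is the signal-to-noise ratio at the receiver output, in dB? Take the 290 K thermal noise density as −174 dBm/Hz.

18.0 dB

Noise floor: N = −174 + 10 log₁₀(B) + NF
10 log₁₀(1.33×10⁷) = 71.24 dB
N = −174 + 71.24 + 7.97 = −94.79 dBm
SNR = P_sig − N = −76.8 − (−94.79) = 17.99 dB → 18.0 dB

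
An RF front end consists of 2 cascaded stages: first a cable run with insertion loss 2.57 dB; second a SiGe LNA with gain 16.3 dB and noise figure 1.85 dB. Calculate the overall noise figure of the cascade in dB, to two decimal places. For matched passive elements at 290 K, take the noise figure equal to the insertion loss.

Convert to linear (a loss of L dB is a gain of −L dB): F_i = 10^(NF_i/10), G_i = 10^(G_i,dB/10)
  Stage 1: F_1 = 10^(2.57/10) = 1.807, G_1 = 10^(−2.57/10) = 0.5534
  Stage 2: F_2 = 10^(1.85/10) = 1.531, G_2 = 10^(16.3/10) = 42.66
Friis cascade:
  F = 1.807 + (1.531 − 1)/0.5534 = 2.767
NF = 10 log₁₀(2.767) = 4.42 dB

4.42 dB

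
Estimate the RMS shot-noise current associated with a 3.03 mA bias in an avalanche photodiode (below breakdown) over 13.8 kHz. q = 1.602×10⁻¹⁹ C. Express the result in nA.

3.66 nA

I_n = √(2qI·B)
2qI·B = 2 × 1.602×10⁻¹⁹ × 3.03×10⁻³ × 1.38×10⁴ = 1.34×10⁻¹⁷ A²
I_n = √(1.34×10⁻¹⁷) = 3.66×10⁻⁹ A = 3.66 nA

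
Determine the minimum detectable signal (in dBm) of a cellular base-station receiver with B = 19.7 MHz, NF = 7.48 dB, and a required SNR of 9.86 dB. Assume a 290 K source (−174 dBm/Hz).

−83.7 dBm

Sensitivity = −174 + 10 log₁₀(B) + NF + SNR_min
= −174 + 72.94 + 7.48 + 9.86
= −83.72 dBm → −83.7 dBm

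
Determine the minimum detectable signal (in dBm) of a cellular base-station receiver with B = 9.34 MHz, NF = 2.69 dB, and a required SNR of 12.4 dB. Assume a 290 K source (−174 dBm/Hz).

Sensitivity = −174 + 10 log₁₀(B) + NF + SNR_min
= −174 + 69.7 + 2.69 + 12.4
= −89.21 dBm → −89.2 dBm

−89.2 dBm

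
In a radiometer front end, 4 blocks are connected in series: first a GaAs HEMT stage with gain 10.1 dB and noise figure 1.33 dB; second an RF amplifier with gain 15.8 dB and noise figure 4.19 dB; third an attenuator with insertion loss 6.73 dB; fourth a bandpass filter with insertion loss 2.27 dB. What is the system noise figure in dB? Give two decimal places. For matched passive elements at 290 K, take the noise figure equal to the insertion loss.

1.86 dB

Convert to linear (a loss of L dB is a gain of −L dB): F_i = 10^(NF_i/10), G_i = 10^(G_i,dB/10)
  Stage 1: F_1 = 10^(1.33/10) = 1.358, G_1 = 10^(10.1/10) = 10.23
  Stage 2: F_2 = 10^(4.19/10) = 2.624, G_2 = 10^(15.8/10) = 38.02
  Stage 3: F_3 = 10^(6.73/10) = 4.710, G_3 = 10^(−6.73/10) = 0.2123
  Stage 4: F_4 = 10^(2.27/10) = 1.687, G_4 = 10^(−2.27/10) = 0.5929
Friis cascade:
  F = 1.358 + (2.624 − 1)/10.23 + (4.710 − 1)/389.0 + (1.687 − 1)/82.60 = 1.535
NF = 10 log₁₀(1.535) = 1.86 dB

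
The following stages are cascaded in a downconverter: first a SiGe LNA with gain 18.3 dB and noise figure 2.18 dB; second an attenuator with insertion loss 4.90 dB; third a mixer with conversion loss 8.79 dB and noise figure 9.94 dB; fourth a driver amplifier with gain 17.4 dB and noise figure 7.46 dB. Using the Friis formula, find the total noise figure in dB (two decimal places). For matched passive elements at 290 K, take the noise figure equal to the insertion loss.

Convert to linear (a loss of L dB is a gain of −L dB): F_i = 10^(NF_i/10), G_i = 10^(G_i,dB/10)
  Stage 1: F_1 = 10^(2.18/10) = 1.652, G_1 = 10^(18.3/10) = 67.61
  Stage 2: F_2 = 10^(4.90/10) = 3.090, G_2 = 10^(−4.90/10) = 0.3236
  Stage 3: F_3 = 10^(9.94/10) = 9.863, G_3 = 10^(−8.79/10) = 0.1321
  Stage 4: F_4 = 10^(7.46/10) = 5.572, G_4 = 10^(17.4/10) = 54.95
Friis cascade:
  F = 1.652 + (3.090 − 1)/67.61 + (9.863 − 1)/21.88 + (5.572 − 1)/2.891 = 3.670
NF = 10 log₁₀(3.670) = 5.65 dB

5.65 dB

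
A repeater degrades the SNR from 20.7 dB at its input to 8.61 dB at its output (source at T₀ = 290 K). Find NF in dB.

12.09 dB

NF (dB) = SNR_in(dB) − SNR_out(dB) when the source is at T₀
NF = 20.7 − 8.61 = 12.09 dB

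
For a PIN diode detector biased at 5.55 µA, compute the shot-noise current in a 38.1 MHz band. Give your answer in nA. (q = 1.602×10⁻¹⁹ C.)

I_n = √(2qI·B)
2qI·B = 2 × 1.602×10⁻¹⁹ × 5.55×10⁻⁶ × 3.81×10⁷ = 6.78×10⁻¹⁷ A²
I_n = √(6.78×10⁻¹⁷) = 8.23×10⁻⁹ A = 8.23 nA

8.23 nA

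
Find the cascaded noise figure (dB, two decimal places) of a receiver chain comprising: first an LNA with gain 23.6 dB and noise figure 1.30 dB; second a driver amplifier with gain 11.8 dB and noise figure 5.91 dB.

1.34 dB

Convert to linear (a loss of L dB is a gain of −L dB): F_i = 10^(NF_i/10), G_i = 10^(G_i,dB/10)
  Stage 1: F_1 = 10^(1.30/10) = 1.349, G_1 = 10^(23.6/10) = 229.1
  Stage 2: F_2 = 10^(5.91/10) = 3.899, G_2 = 10^(11.8/10) = 15.14
Friis cascade:
  F = 1.349 + (3.899 − 1)/229.1 = 1.362
NF = 10 log₁₀(1.362) = 1.34 dB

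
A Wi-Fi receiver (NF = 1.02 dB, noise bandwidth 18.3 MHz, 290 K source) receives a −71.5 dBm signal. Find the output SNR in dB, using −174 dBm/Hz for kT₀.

28.9 dB

Noise floor: N = −174 + 10 log₁₀(B) + NF
10 log₁₀(1.83×10⁷) = 72.62 dB
N = −174 + 72.62 + 1.02 = −100.36 dBm
SNR = P_sig − N = −71.5 − (−100.36) = 28.86 dB → 28.9 dB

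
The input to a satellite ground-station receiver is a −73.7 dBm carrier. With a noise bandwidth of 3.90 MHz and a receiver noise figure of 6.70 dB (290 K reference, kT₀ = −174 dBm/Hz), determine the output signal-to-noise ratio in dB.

Noise floor: N = −174 + 10 log₁₀(B) + NF
10 log₁₀(3.90×10⁶) = 65.91 dB
N = −174 + 65.91 + 6.70 = −101.39 dBm
SNR = P_sig − N = −73.7 − (−101.39) = 27.69 dB → 27.7 dB

27.7 dB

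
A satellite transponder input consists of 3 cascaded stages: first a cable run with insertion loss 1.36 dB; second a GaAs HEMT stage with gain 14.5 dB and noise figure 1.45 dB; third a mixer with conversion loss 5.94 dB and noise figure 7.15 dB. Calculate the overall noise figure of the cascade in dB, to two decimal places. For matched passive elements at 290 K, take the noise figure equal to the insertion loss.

Convert to linear (a loss of L dB is a gain of −L dB): F_i = 10^(NF_i/10), G_i = 10^(G_i,dB/10)
  Stage 1: F_1 = 10^(1.36/10) = 1.368, G_1 = 10^(−1.36/10) = 0.7311
  Stage 2: F_2 = 10^(1.45/10) = 1.396, G_2 = 10^(14.5/10) = 28.18
  Stage 3: F_3 = 10^(7.15/10) = 5.188, G_3 = 10^(−5.94/10) = 0.2547
Friis cascade:
  F = 1.368 + (1.396 − 1)/0.7311 + (5.188 − 1)/20.61 = 2.113
NF = 10 log₁₀(2.113) = 3.25 dB

3.25 dB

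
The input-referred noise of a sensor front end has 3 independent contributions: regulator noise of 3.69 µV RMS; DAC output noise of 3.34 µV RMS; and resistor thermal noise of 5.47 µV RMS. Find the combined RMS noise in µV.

Uncorrelated sources add in power (mean-square): V_tot = √(ΣV_i²)
V_tot = √[(3.69×10⁻⁶)² + (3.34×10⁻⁶)² + (5.47×10⁻⁶)²] = 7.40×10⁻⁶ V = 7.40 µV

7.40 µV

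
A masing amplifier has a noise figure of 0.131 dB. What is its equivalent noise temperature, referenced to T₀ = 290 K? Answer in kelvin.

F = 10^(0.131/10) = 1.03062
T_e = (F − 1)·T₀ = (1.03062 − 1) × 290 = 8.88 K

8.88 K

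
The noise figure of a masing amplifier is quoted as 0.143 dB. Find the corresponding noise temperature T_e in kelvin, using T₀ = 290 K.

9.71 K

F = 10^(0.143/10) = 1.03348
T_e = (F − 1)·T₀ = (1.03348 − 1) × 290 = 9.71 K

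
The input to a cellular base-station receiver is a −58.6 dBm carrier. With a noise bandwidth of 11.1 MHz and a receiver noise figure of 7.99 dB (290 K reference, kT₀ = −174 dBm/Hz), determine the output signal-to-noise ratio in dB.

37.0 dB

Noise floor: N = −174 + 10 log₁₀(B) + NF
10 log₁₀(1.11×10⁷) = 70.45 dB
N = −174 + 70.45 + 7.99 = −95.56 dBm
SNR = P_sig − N = −58.6 − (−95.56) = 36.96 dB → 37.0 dB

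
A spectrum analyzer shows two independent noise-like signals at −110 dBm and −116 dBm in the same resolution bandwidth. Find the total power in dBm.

Convert to linear, add, convert back:
P₁ = 1.00×10⁻¹⁴ W, P₂ = 2.51×10⁻¹⁵ W
P_tot = 1.25×10⁻¹⁴ W → 10 log₁₀(P_tot / 10⁻³) = −109.0 dBm

−109.0 dBm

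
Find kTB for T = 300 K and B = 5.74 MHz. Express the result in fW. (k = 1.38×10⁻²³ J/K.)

23.8 fW

P_n = kTB = 1.38×10⁻²³ × 300 × 5.74×10⁶ = 2.38×10⁻¹⁴ W = 23.8 fW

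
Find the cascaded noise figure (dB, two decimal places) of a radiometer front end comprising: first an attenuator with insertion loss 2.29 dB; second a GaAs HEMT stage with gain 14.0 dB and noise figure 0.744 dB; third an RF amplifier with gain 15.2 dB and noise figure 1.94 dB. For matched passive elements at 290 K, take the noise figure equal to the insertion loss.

Convert to linear (a loss of L dB is a gain of −L dB): F_i = 10^(NF_i/10), G_i = 10^(G_i,dB/10)
  Stage 1: F_1 = 10^(2.29/10) = 1.694, G_1 = 10^(−2.29/10) = 0.5902
  Stage 2: F_2 = 10^(0.744/10) = 1.187, G_2 = 10^(14.0/10) = 25.12
  Stage 3: F_3 = 10^(1.94/10) = 1.563, G_3 = 10^(15.2/10) = 33.11
Friis cascade:
  F = 1.694 + (1.187 − 1)/0.5902 + (1.563 − 1)/14.83 = 2.049
NF = 10 log₁₀(2.049) = 3.12 dB

3.12 dB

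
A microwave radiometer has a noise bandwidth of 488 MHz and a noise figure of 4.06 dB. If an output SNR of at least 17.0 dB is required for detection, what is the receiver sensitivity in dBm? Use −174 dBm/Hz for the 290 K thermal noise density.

−66.1 dBm

Sensitivity = −174 + 10 log₁₀(B) + NF + SNR_min
= −174 + 86.88 + 4.06 + 17.0
= −66.06 dBm → −66.1 dBm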